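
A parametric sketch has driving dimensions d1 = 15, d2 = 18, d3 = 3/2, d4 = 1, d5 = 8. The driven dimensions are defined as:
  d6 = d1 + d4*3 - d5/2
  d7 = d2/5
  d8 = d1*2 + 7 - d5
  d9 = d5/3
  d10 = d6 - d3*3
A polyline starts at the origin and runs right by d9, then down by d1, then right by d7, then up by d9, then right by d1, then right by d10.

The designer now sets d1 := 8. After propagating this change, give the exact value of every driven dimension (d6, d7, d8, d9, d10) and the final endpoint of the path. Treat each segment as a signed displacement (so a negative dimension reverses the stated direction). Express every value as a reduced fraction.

Apply edit: d1 := 8
  d6 = d1 + d4*3 - d5/2 = 7
  d7 = d2/5 = 18/5
  d8 = d1*2 + 7 - d5 = 15
  d9 = d5/3 = 8/3
  d10 = d6 - d3*3 = 5/2
Walk from origin (0, 0):
  seg 1: right by d9 = 8/3 → (8/3, 0)
  seg 2: down by d1 = 8 → (8/3, -8)
  seg 3: right by d7 = 18/5 → (94/15, -8)
  seg 4: up by d9 = 8/3 → (94/15, -16/3)
  seg 5: right by d1 = 8 → (214/15, -16/3)
  seg 6: right by d10 = 5/2 → (503/30, -16/3)

d6 = 7
d7 = 18/5
d8 = 15
d9 = 8/3
d10 = 5/2
endpoint = (503/30, -16/3)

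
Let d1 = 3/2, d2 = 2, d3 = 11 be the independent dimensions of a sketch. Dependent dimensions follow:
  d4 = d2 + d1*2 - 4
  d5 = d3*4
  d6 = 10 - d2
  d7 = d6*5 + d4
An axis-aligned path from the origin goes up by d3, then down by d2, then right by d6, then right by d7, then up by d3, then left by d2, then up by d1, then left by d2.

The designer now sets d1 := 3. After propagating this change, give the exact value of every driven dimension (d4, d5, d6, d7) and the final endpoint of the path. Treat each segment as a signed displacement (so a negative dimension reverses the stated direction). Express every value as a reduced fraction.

d4 = 4
d5 = 44
d6 = 8
d7 = 44
endpoint = (48, 23)

Apply edit: d1 := 3
  d4 = d2 + d1*2 - 4 = 4
  d5 = d3*4 = 44
  d6 = 10 - d2 = 8
  d7 = d6*5 + d4 = 44
Walk from origin (0, 0):
  seg 1: up by d3 = 11 → (0, 11)
  seg 2: down by d2 = 2 → (0, 9)
  seg 3: right by d6 = 8 → (8, 9)
  seg 4: right by d7 = 44 → (52, 9)
  seg 5: up by d3 = 11 → (52, 20)
  seg 6: left by d2 = 2 → (50, 20)
  seg 7: up by d1 = 3 → (50, 23)
  seg 8: left by d2 = 2 → (48, 23)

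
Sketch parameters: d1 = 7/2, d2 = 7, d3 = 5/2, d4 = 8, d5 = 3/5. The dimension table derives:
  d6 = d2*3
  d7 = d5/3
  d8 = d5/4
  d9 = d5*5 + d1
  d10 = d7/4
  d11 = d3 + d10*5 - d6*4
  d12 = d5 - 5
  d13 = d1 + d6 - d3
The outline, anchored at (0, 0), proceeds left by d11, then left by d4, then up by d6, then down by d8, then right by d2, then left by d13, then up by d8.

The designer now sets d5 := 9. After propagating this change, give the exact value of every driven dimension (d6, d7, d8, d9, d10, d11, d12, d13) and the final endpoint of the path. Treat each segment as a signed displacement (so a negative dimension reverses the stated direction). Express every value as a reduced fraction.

Apply edit: d5 := 9
  d6 = d2*3 = 21
  d7 = d5/3 = 3
  d8 = d5/4 = 9/4
  d9 = d5*5 + d1 = 97/2
  d10 = d7/4 = 3/4
  d11 = d3 + d10*5 - d6*4 = -311/4
  d12 = d5 - 5 = 4
  d13 = d1 + d6 - d3 = 22
Walk from origin (0, 0):
  seg 1: left by d11 = -311/4 → (311/4, 0)
  seg 2: left by d4 = 8 → (279/4, 0)
  seg 3: up by d6 = 21 → (279/4, 21)
  seg 4: down by d8 = 9/4 → (279/4, 75/4)
  seg 5: right by d2 = 7 → (307/4, 75/4)
  seg 6: left by d13 = 22 → (219/4, 75/4)
  seg 7: up by d8 = 9/4 → (219/4, 21)

d6 = 21
d7 = 3
d8 = 9/4
d9 = 97/2
d10 = 3/4
d11 = -311/4
d12 = 4
d13 = 22
endpoint = (219/4, 21)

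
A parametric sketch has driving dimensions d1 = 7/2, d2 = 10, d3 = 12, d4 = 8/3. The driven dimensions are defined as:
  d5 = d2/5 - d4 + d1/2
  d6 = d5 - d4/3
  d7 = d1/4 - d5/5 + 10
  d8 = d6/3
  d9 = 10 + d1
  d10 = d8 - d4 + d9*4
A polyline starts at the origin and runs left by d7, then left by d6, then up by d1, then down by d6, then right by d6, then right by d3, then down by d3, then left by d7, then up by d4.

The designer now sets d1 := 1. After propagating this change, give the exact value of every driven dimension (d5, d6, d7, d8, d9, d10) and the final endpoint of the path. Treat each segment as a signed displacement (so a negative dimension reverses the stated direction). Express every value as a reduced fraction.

d5 = -1/6
d6 = -19/18
d7 = 617/60
d8 = -19/54
d9 = 11
d10 = 2213/54
endpoint = (-257/30, -131/18)

Apply edit: d1 := 1
  d5 = d2/5 - d4 + d1/2 = -1/6
  d6 = d5 - d4/3 = -19/18
  d7 = d1/4 - d5/5 + 10 = 617/60
  d8 = d6/3 = -19/54
  d9 = 10 + d1 = 11
  d10 = d8 - d4 + d9*4 = 2213/54
Walk from origin (0, 0):
  seg 1: left by d7 = 617/60 → (-617/60, 0)
  seg 2: left by d6 = -19/18 → (-1661/180, 0)
  seg 3: up by d1 = 1 → (-1661/180, 1)
  seg 4: down by d6 = -19/18 → (-1661/180, 37/18)
  seg 5: right by d6 = -19/18 → (-617/60, 37/18)
  seg 6: right by d3 = 12 → (103/60, 37/18)
  seg 7: down by d3 = 12 → (103/60, -179/18)
  seg 8: left by d7 = 617/60 → (-257/30, -179/18)
  seg 9: up by d4 = 8/3 → (-257/30, -131/18)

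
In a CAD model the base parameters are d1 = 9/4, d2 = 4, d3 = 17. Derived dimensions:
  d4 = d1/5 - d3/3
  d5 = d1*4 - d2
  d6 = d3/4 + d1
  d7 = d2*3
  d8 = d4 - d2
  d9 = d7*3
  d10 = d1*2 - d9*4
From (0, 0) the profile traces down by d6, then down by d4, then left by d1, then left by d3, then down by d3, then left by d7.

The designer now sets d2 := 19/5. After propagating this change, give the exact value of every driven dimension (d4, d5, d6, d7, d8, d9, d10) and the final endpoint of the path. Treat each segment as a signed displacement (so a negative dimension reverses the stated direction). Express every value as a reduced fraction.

d4 = -313/60
d5 = 26/5
d6 = 13/2
d7 = 57/5
d8 = -541/60
d9 = 171/5
d10 = -1323/10
endpoint = (-613/20, -1097/60)

Apply edit: d2 := 19/5
  d4 = d1/5 - d3/3 = -313/60
  d5 = d1*4 - d2 = 26/5
  d6 = d3/4 + d1 = 13/2
  d7 = d2*3 = 57/5
  d8 = d4 - d2 = -541/60
  d9 = d7*3 = 171/5
  d10 = d1*2 - d9*4 = -1323/10
Walk from origin (0, 0):
  seg 1: down by d6 = 13/2 → (0, -13/2)
  seg 2: down by d4 = -313/60 → (0, -77/60)
  seg 3: left by d1 = 9/4 → (-9/4, -77/60)
  seg 4: left by d3 = 17 → (-77/4, -77/60)
  seg 5: down by d3 = 17 → (-77/4, -1097/60)
  seg 6: left by d7 = 57/5 → (-613/20, -1097/60)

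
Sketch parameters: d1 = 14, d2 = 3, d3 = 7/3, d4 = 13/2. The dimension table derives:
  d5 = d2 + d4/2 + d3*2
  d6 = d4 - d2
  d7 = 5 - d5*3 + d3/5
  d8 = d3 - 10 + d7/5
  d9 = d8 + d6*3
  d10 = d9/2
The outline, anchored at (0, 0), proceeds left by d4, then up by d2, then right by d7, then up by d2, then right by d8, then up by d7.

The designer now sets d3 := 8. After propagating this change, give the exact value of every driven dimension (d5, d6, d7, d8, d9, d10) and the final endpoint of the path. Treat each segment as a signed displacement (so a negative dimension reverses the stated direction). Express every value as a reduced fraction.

d5 = 89/4
d6 = 7/2
d7 = -1203/20
d8 = -1403/100
d9 = -353/100
d10 = -353/200
endpoint = (-2017/25, -1083/20)

Apply edit: d3 := 8
  d5 = d2 + d4/2 + d3*2 = 89/4
  d6 = d4 - d2 = 7/2
  d7 = 5 - d5*3 + d3/5 = -1203/20
  d8 = d3 - 10 + d7/5 = -1403/100
  d9 = d8 + d6*3 = -353/100
  d10 = d9/2 = -353/200
Walk from origin (0, 0):
  seg 1: left by d4 = 13/2 → (-13/2, 0)
  seg 2: up by d2 = 3 → (-13/2, 3)
  seg 3: right by d7 = -1203/20 → (-1333/20, 3)
  seg 4: up by d2 = 3 → (-1333/20, 6)
  seg 5: right by d8 = -1403/100 → (-2017/25, 6)
  seg 6: up by d7 = -1203/20 → (-2017/25, -1083/20)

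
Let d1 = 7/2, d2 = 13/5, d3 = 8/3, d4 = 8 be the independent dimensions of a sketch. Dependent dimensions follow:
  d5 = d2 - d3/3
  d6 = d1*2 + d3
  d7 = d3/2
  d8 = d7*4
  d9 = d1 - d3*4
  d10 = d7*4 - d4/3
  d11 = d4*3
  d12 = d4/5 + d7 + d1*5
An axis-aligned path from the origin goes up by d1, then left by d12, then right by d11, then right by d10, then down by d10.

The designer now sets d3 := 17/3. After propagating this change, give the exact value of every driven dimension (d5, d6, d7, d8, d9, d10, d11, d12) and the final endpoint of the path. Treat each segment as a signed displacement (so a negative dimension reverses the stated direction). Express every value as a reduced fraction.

d5 = 32/45
d6 = 38/3
d7 = 17/6
d8 = 34/3
d9 = -115/6
d10 = 26/3
d11 = 24
d12 = 329/15
endpoint = (161/15, -31/6)

Apply edit: d3 := 17/3
  d5 = d2 - d3/3 = 32/45
  d6 = d1*2 + d3 = 38/3
  d7 = d3/2 = 17/6
  d8 = d7*4 = 34/3
  d9 = d1 - d3*4 = -115/6
  d10 = d7*4 - d4/3 = 26/3
  d11 = d4*3 = 24
  d12 = d4/5 + d7 + d1*5 = 329/15
Walk from origin (0, 0):
  seg 1: up by d1 = 7/2 → (0, 7/2)
  seg 2: left by d12 = 329/15 → (-329/15, 7/2)
  seg 3: right by d11 = 24 → (31/15, 7/2)
  seg 4: right by d10 = 26/3 → (161/15, 7/2)
  seg 5: down by d10 = 26/3 → (161/15, -31/6)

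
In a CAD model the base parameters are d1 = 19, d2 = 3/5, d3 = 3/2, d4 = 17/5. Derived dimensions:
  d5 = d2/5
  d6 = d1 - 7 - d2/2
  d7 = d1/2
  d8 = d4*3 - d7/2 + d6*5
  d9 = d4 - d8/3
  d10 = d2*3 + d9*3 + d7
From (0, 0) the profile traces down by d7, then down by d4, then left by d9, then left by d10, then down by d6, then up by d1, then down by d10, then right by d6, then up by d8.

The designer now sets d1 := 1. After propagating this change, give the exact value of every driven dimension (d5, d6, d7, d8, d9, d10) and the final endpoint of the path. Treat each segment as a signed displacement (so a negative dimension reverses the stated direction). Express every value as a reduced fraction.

Apply edit: d1 := 1
  d5 = d2/5 = 3/25
  d6 = d1 - 7 - d2/2 = -63/10
  d7 = d1/2 = 1/2
  d8 = d4*3 - d7/2 + d6*5 = -431/20
  d9 = d4 - d8/3 = 127/12
  d10 = d2*3 + d9*3 + d7 = 681/20
Walk from origin (0, 0):
  seg 1: down by d7 = 1/2 → (0, -1/2)
  seg 2: down by d4 = 17/5 → (0, -39/10)
  seg 3: left by d9 = 127/12 → (-127/12, -39/10)
  seg 4: left by d10 = 681/20 → (-1339/30, -39/10)
  seg 5: down by d6 = -63/10 → (-1339/30, 12/5)
  seg 6: up by d1 = 1 → (-1339/30, 17/5)
  seg 7: down by d10 = 681/20 → (-1339/30, -613/20)
  seg 8: right by d6 = -63/10 → (-764/15, -613/20)
  seg 9: up by d8 = -431/20 → (-764/15, -261/5)

d5 = 3/25
d6 = -63/10
d7 = 1/2
d8 = -431/20
d9 = 127/12
d10 = 681/20
endpoint = (-764/15, -261/5)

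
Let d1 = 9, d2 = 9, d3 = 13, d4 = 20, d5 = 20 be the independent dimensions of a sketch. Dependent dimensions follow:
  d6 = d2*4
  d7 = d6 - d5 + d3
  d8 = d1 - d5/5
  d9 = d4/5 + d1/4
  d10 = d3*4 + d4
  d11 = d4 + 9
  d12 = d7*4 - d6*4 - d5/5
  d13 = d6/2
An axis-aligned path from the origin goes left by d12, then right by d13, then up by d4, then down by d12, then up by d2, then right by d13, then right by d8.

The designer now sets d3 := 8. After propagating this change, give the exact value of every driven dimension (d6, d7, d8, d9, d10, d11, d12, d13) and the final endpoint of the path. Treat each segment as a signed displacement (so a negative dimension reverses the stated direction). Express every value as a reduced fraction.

Apply edit: d3 := 8
  d6 = d2*4 = 36
  d7 = d6 - d5 + d3 = 24
  d8 = d1 - d5/5 = 5
  d9 = d4/5 + d1/4 = 25/4
  d10 = d3*4 + d4 = 52
  d11 = d4 + 9 = 29
  d12 = d7*4 - d6*4 - d5/5 = -52
  d13 = d6/2 = 18
Walk from origin (0, 0):
  seg 1: left by d12 = -52 → (52, 0)
  seg 2: right by d13 = 18 → (70, 0)
  seg 3: up by d4 = 20 → (70, 20)
  seg 4: down by d12 = -52 → (70, 72)
  seg 5: up by d2 = 9 → (70, 81)
  seg 6: right by d13 = 18 → (88, 81)
  seg 7: right by d8 = 5 → (93, 81)

d6 = 36
d7 = 24
d8 = 5
d9 = 25/4
d10 = 52
d11 = 29
d12 = -52
d13 = 18
endpoint = (93, 81)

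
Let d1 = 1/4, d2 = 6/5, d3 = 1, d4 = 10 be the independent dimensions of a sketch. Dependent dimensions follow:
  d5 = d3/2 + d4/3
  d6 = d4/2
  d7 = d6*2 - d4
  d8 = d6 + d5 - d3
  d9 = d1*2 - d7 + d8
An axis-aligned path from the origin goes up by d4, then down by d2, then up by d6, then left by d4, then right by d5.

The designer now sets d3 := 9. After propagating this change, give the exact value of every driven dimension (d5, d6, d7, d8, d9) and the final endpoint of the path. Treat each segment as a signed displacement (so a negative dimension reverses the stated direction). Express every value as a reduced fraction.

d5 = 47/6
d6 = 5
d7 = 0
d8 = 23/6
d9 = 13/3
endpoint = (-13/6, 69/5)

Apply edit: d3 := 9
  d5 = d3/2 + d4/3 = 47/6
  d6 = d4/2 = 5
  d7 = d6*2 - d4 = 0
  d8 = d6 + d5 - d3 = 23/6
  d9 = d1*2 - d7 + d8 = 13/3
Walk from origin (0, 0):
  seg 1: up by d4 = 10 → (0, 10)
  seg 2: down by d2 = 6/5 → (0, 44/5)
  seg 3: up by d6 = 5 → (0, 69/5)
  seg 4: left by d4 = 10 → (-10, 69/5)
  seg 5: right by d5 = 47/6 → (-13/6, 69/5)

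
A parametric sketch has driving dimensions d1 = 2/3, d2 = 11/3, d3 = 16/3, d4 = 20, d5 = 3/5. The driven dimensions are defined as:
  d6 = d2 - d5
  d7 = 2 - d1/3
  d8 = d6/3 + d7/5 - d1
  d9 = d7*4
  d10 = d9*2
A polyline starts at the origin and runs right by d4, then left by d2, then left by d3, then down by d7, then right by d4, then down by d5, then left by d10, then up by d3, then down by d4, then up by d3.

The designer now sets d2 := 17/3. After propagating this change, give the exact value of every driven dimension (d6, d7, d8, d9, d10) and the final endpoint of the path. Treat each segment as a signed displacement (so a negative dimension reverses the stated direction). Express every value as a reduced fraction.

Apply edit: d2 := 17/3
  d6 = d2 - d5 = 76/15
  d7 = 2 - d1/3 = 16/9
  d8 = d6/3 + d7/5 - d1 = 62/45
  d9 = d7*4 = 64/9
  d10 = d9*2 = 128/9
Walk from origin (0, 0):
  seg 1: right by d4 = 20 → (20, 0)
  seg 2: left by d2 = 17/3 → (43/3, 0)
  seg 3: left by d3 = 16/3 → (9, 0)
  seg 4: down by d7 = 16/9 → (9, -16/9)
  seg 5: right by d4 = 20 → (29, -16/9)
  seg 6: down by d5 = 3/5 → (29, -107/45)
  seg 7: left by d10 = 128/9 → (133/9, -107/45)
  seg 8: up by d3 = 16/3 → (133/9, 133/45)
  seg 9: down by d4 = 20 → (133/9, -767/45)
  seg 10: up by d3 = 16/3 → (133/9, -527/45)

d6 = 76/15
d7 = 16/9
d8 = 62/45
d9 = 64/9
d10 = 128/9
endpoint = (133/9, -527/45)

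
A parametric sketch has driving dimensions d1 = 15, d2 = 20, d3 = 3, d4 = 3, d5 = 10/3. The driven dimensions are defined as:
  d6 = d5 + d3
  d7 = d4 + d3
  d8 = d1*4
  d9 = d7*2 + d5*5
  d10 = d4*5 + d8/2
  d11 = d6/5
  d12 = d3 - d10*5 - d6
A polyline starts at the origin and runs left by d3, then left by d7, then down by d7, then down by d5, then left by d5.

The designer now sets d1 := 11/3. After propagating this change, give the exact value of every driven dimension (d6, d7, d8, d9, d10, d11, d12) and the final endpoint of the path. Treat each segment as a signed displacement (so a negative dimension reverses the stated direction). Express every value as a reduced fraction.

Apply edit: d1 := 11/3
  d6 = d5 + d3 = 19/3
  d7 = d4 + d3 = 6
  d8 = d1*4 = 44/3
  d9 = d7*2 + d5*5 = 86/3
  d10 = d4*5 + d8/2 = 67/3
  d11 = d6/5 = 19/15
  d12 = d3 - d10*5 - d6 = -115
Walk from origin (0, 0):
  seg 1: left by d3 = 3 → (-3, 0)
  seg 2: left by d7 = 6 → (-9, 0)
  seg 3: down by d7 = 6 → (-9, -6)
  seg 4: down by d5 = 10/3 → (-9, -28/3)
  seg 5: left by d5 = 10/3 → (-37/3, -28/3)

d6 = 19/3
d7 = 6
d8 = 44/3
d9 = 86/3
d10 = 67/3
d11 = 19/15
d12 = -115
endpoint = (-37/3, -28/3)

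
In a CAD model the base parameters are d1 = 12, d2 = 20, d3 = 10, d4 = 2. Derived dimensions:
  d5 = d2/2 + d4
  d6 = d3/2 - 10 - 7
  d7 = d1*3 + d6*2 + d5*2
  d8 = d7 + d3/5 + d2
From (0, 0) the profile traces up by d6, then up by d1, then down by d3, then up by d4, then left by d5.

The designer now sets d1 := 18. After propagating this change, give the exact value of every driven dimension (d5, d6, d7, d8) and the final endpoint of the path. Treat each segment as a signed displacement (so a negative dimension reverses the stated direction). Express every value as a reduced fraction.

d5 = 12
d6 = -12
d7 = 54
d8 = 76
endpoint = (-12, -2)

Apply edit: d1 := 18
  d5 = d2/2 + d4 = 12
  d6 = d3/2 - 10 - 7 = -12
  d7 = d1*3 + d6*2 + d5*2 = 54
  d8 = d7 + d3/5 + d2 = 76
Walk from origin (0, 0):
  seg 1: up by d6 = -12 → (0, -12)
  seg 2: up by d1 = 18 → (0, 6)
  seg 3: down by d3 = 10 → (0, -4)
  seg 4: up by d4 = 2 → (0, -2)
  seg 5: left by d5 = 12 → (-12, -2)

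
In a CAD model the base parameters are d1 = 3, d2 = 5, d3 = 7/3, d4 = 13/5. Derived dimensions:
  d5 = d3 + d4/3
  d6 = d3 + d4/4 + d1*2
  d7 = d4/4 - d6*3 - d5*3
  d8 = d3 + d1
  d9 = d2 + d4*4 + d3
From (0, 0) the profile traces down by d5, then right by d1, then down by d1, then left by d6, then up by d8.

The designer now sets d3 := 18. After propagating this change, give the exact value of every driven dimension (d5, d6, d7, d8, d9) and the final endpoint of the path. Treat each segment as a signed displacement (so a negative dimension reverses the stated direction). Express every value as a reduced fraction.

Apply edit: d3 := 18
  d5 = d3 + d4/3 = 283/15
  d6 = d3 + d4/4 + d1*2 = 493/20
  d7 = d4/4 - d6*3 - d5*3 = -1299/10
  d8 = d3 + d1 = 21
  d9 = d2 + d4*4 + d3 = 167/5
Walk from origin (0, 0):
  seg 1: down by d5 = 283/15 → (0, -283/15)
  seg 2: right by d1 = 3 → (3, -283/15)
  seg 3: down by d1 = 3 → (3, -328/15)
  seg 4: left by d6 = 493/20 → (-433/20, -328/15)
  seg 5: up by d8 = 21 → (-433/20, -13/15)

d5 = 283/15
d6 = 493/20
d7 = -1299/10
d8 = 21
d9 = 167/5
endpoint = (-433/20, -13/15)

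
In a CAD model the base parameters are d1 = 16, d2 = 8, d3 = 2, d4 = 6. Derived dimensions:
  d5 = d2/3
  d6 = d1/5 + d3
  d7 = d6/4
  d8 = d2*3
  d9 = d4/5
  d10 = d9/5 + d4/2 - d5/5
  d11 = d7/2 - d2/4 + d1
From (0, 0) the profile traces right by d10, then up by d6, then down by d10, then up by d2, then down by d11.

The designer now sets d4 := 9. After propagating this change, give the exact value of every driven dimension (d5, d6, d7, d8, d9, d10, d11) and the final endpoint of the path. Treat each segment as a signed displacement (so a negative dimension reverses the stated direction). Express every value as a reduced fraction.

d5 = 8/3
d6 = 26/5
d7 = 13/10
d8 = 24
d9 = 9/5
d10 = 649/150
d11 = 293/20
endpoint = (649/150, -1733/300)

Apply edit: d4 := 9
  d5 = d2/3 = 8/3
  d6 = d1/5 + d3 = 26/5
  d7 = d6/4 = 13/10
  d8 = d2*3 = 24
  d9 = d4/5 = 9/5
  d10 = d9/5 + d4/2 - d5/5 = 649/150
  d11 = d7/2 - d2/4 + d1 = 293/20
Walk from origin (0, 0):
  seg 1: right by d10 = 649/150 → (649/150, 0)
  seg 2: up by d6 = 26/5 → (649/150, 26/5)
  seg 3: down by d10 = 649/150 → (649/150, 131/150)
  seg 4: up by d2 = 8 → (649/150, 1331/150)
  seg 5: down by d11 = 293/20 → (649/150, -1733/300)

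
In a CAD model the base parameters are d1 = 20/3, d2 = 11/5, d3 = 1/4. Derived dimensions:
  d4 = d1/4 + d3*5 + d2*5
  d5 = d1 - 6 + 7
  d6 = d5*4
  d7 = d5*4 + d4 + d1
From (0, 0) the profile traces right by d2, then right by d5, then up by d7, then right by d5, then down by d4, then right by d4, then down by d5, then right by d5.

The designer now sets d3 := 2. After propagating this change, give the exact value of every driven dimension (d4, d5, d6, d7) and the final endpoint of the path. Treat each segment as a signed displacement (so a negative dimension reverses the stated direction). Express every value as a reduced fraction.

Apply edit: d3 := 2
  d4 = d1/4 + d3*5 + d2*5 = 68/3
  d5 = d1 - 6 + 7 = 23/3
  d6 = d5*4 = 92/3
  d7 = d5*4 + d4 + d1 = 60
Walk from origin (0, 0):
  seg 1: right by d2 = 11/5 → (11/5, 0)
  seg 2: right by d5 = 23/3 → (148/15, 0)
  seg 3: up by d7 = 60 → (148/15, 60)
  seg 4: right by d5 = 23/3 → (263/15, 60)
  seg 5: down by d4 = 68/3 → (263/15, 112/3)
  seg 6: right by d4 = 68/3 → (201/5, 112/3)
  seg 7: down by d5 = 23/3 → (201/5, 89/3)
  seg 8: right by d5 = 23/3 → (718/15, 89/3)

d4 = 68/3
d5 = 23/3
d6 = 92/3
d7 = 60
endpoint = (718/15, 89/3)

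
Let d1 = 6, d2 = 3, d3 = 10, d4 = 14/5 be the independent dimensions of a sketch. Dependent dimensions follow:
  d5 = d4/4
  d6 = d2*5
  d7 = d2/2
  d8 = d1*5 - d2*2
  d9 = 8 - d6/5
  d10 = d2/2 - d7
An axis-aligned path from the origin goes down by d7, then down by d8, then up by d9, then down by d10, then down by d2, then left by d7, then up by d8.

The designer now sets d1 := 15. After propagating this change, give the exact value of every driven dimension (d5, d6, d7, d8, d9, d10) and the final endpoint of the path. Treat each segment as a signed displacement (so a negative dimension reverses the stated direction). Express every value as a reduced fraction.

d5 = 7/10
d6 = 15
d7 = 3/2
d8 = 69
d9 = 5
d10 = 0
endpoint = (-3/2, 1/2)

Apply edit: d1 := 15
  d5 = d4/4 = 7/10
  d6 = d2*5 = 15
  d7 = d2/2 = 3/2
  d8 = d1*5 - d2*2 = 69
  d9 = 8 - d6/5 = 5
  d10 = d2/2 - d7 = 0
Walk from origin (0, 0):
  seg 1: down by d7 = 3/2 → (0, -3/2)
  seg 2: down by d8 = 69 → (0, -141/2)
  seg 3: up by d9 = 5 → (0, -131/2)
  seg 4: down by d10 = 0 → (0, -131/2)
  seg 5: down by d2 = 3 → (0, -137/2)
  seg 6: left by d7 = 3/2 → (-3/2, -137/2)
  seg 7: up by d8 = 69 → (-3/2, 1/2)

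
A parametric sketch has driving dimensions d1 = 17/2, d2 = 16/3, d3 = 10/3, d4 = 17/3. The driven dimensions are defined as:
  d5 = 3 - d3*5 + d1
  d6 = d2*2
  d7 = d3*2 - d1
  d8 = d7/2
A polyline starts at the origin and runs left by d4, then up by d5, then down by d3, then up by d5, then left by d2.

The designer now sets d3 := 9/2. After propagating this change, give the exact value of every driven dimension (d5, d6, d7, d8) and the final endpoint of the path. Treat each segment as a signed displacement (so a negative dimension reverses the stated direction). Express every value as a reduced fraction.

d5 = -11
d6 = 32/3
d7 = 1/2
d8 = 1/4
endpoint = (-11, -53/2)

Apply edit: d3 := 9/2
  d5 = 3 - d3*5 + d1 = -11
  d6 = d2*2 = 32/3
  d7 = d3*2 - d1 = 1/2
  d8 = d7/2 = 1/4
Walk from origin (0, 0):
  seg 1: left by d4 = 17/3 → (-17/3, 0)
  seg 2: up by d5 = -11 → (-17/3, -11)
  seg 3: down by d3 = 9/2 → (-17/3, -31/2)
  seg 4: up by d5 = -11 → (-17/3, -53/2)
  seg 5: left by d2 = 16/3 → (-11, -53/2)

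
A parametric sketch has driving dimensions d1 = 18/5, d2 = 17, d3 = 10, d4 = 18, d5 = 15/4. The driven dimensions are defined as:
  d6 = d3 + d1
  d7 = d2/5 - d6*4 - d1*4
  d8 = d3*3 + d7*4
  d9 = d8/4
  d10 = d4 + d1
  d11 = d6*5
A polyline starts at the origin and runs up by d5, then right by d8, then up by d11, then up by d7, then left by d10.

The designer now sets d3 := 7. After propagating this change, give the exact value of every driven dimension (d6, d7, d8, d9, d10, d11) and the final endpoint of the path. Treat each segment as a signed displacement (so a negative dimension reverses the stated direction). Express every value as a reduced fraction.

Apply edit: d3 := 7
  d6 = d3 + d1 = 53/5
  d7 = d2/5 - d6*4 - d1*4 = -267/5
  d8 = d3*3 + d7*4 = -963/5
  d9 = d8/4 = -963/20
  d10 = d4 + d1 = 108/5
  d11 = d6*5 = 53
Walk from origin (0, 0):
  seg 1: up by d5 = 15/4 → (0, 15/4)
  seg 2: right by d8 = -963/5 → (-963/5, 15/4)
  seg 3: up by d11 = 53 → (-963/5, 227/4)
  seg 4: up by d7 = -267/5 → (-963/5, 67/20)
  seg 5: left by d10 = 108/5 → (-1071/5, 67/20)

d6 = 53/5
d7 = -267/5
d8 = -963/5
d9 = -963/20
d10 = 108/5
d11 = 53
endpoint = (-1071/5, 67/20)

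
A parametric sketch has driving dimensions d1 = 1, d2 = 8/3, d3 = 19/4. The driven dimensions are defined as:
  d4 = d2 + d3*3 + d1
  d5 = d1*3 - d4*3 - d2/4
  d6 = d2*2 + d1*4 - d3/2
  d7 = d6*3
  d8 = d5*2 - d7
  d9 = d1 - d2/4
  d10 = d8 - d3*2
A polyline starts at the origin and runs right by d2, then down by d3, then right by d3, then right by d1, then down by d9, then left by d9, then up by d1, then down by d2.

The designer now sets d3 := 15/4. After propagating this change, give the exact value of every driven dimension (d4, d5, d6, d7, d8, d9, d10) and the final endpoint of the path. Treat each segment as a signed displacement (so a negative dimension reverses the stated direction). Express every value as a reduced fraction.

d4 = 179/12
d5 = -509/12
d6 = 179/24
d7 = 179/8
d8 = -2573/24
d9 = 1/3
d10 = -2753/24
endpoint = (85/12, -23/4)

Apply edit: d3 := 15/4
  d4 = d2 + d3*3 + d1 = 179/12
  d5 = d1*3 - d4*3 - d2/4 = -509/12
  d6 = d2*2 + d1*4 - d3/2 = 179/24
  d7 = d6*3 = 179/8
  d8 = d5*2 - d7 = -2573/24
  d9 = d1 - d2/4 = 1/3
  d10 = d8 - d3*2 = -2753/24
Walk from origin (0, 0):
  seg 1: right by d2 = 8/3 → (8/3, 0)
  seg 2: down by d3 = 15/4 → (8/3, -15/4)
  seg 3: right by d3 = 15/4 → (77/12, -15/4)
  seg 4: right by d1 = 1 → (89/12, -15/4)
  seg 5: down by d9 = 1/3 → (89/12, -49/12)
  seg 6: left by d9 = 1/3 → (85/12, -49/12)
  seg 7: up by d1 = 1 → (85/12, -37/12)
  seg 8: down by d2 = 8/3 → (85/12, -23/4)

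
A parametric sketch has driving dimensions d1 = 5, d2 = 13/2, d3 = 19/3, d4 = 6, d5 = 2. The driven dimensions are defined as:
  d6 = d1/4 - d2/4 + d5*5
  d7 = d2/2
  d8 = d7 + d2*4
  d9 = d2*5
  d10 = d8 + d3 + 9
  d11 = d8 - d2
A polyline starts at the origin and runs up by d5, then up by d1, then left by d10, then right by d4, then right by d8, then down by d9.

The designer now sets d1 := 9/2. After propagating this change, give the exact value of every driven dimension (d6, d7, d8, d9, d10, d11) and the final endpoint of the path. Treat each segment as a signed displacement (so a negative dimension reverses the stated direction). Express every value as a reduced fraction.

Apply edit: d1 := 9/2
  d6 = d1/4 - d2/4 + d5*5 = 19/2
  d7 = d2/2 = 13/4
  d8 = d7 + d2*4 = 117/4
  d9 = d2*5 = 65/2
  d10 = d8 + d3 + 9 = 535/12
  d11 = d8 - d2 = 91/4
Walk from origin (0, 0):
  seg 1: up by d5 = 2 → (0, 2)
  seg 2: up by d1 = 9/2 → (0, 13/2)
  seg 3: left by d10 = 535/12 → (-535/12, 13/2)
  seg 4: right by d4 = 6 → (-463/12, 13/2)
  seg 5: right by d8 = 117/4 → (-28/3, 13/2)
  seg 6: down by d9 = 65/2 → (-28/3, -26)

d6 = 19/2
d7 = 13/4
d8 = 117/4
d9 = 65/2
d10 = 535/12
d11 = 91/4
endpoint = (-28/3, -26)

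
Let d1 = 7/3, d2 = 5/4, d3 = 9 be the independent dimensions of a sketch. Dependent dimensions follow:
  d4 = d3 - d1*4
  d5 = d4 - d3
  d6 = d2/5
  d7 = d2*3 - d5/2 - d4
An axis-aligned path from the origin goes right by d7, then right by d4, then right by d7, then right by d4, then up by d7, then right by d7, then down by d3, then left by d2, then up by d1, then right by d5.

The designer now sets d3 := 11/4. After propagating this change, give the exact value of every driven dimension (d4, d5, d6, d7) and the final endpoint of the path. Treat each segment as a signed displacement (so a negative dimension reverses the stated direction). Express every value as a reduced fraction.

Apply edit: d3 := 11/4
  d4 = d3 - d1*4 = -79/12
  d5 = d4 - d3 = -28/3
  d6 = d2/5 = 1/4
  d7 = d2*3 - d5/2 - d4 = 15
Walk from origin (0, 0):
  seg 1: right by d7 = 15 → (15, 0)
  seg 2: right by d4 = -79/12 → (101/12, 0)
  seg 3: right by d7 = 15 → (281/12, 0)
  seg 4: right by d4 = -79/12 → (101/6, 0)
  seg 5: up by d7 = 15 → (101/6, 15)
  seg 6: right by d7 = 15 → (191/6, 15)
  seg 7: down by d3 = 11/4 → (191/6, 49/4)
  seg 8: left by d2 = 5/4 → (367/12, 49/4)
  seg 9: up by d1 = 7/3 → (367/12, 175/12)
  seg 10: right by d5 = -28/3 → (85/4, 175/12)

d4 = -79/12
d5 = -28/3
d6 = 1/4
d7 = 15
endpoint = (85/4, 175/12)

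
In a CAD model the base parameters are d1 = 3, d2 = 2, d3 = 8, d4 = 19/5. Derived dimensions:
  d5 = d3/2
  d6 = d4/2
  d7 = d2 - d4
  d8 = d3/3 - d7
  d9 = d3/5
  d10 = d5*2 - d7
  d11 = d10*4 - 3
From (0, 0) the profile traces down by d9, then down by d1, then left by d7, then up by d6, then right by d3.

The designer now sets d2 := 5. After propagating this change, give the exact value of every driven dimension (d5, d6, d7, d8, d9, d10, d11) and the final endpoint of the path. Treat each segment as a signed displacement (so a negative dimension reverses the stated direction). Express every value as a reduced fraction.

Apply edit: d2 := 5
  d5 = d3/2 = 4
  d6 = d4/2 = 19/10
  d7 = d2 - d4 = 6/5
  d8 = d3/3 - d7 = 22/15
  d9 = d3/5 = 8/5
  d10 = d5*2 - d7 = 34/5
  d11 = d10*4 - 3 = 121/5
Walk from origin (0, 0):
  seg 1: down by d9 = 8/5 → (0, -8/5)
  seg 2: down by d1 = 3 → (0, -23/5)
  seg 3: left by d7 = 6/5 → (-6/5, -23/5)
  seg 4: up by d6 = 19/10 → (-6/5, -27/10)
  seg 5: right by d3 = 8 → (34/5, -27/10)

d5 = 4
d6 = 19/10
d7 = 6/5
d8 = 22/15
d9 = 8/5
d10 = 34/5
d11 = 121/5
endpoint = (34/5, -27/10)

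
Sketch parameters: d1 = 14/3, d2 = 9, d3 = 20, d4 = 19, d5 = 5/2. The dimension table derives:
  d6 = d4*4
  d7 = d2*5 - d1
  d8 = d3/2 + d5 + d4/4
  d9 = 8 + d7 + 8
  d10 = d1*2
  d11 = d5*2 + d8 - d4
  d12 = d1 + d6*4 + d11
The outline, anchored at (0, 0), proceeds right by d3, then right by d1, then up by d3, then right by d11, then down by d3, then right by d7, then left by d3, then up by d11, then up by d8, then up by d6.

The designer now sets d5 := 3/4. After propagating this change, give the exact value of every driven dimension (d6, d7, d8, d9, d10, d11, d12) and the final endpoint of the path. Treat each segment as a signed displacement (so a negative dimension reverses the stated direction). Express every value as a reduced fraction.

Apply edit: d5 := 3/4
  d6 = d4*4 = 76
  d7 = d2*5 - d1 = 121/3
  d8 = d3/2 + d5 + d4/4 = 31/2
  d9 = 8 + d7 + 8 = 169/3
  d10 = d1*2 = 28/3
  d11 = d5*2 + d8 - d4 = -2
  d12 = d1 + d6*4 + d11 = 920/3
Walk from origin (0, 0):
  seg 1: right by d3 = 20 → (20, 0)
  seg 2: right by d1 = 14/3 → (74/3, 0)
  seg 3: up by d3 = 20 → (74/3, 20)
  seg 4: right by d11 = -2 → (68/3, 20)
  seg 5: down by d3 = 20 → (68/3, 0)
  seg 6: right by d7 = 121/3 → (63, 0)
  seg 7: left by d3 = 20 → (43, 0)
  seg 8: up by d11 = -2 → (43, -2)
  seg 9: up by d8 = 31/2 → (43, 27/2)
  seg 10: up by d6 = 76 → (43, 179/2)

d6 = 76
d7 = 121/3
d8 = 31/2
d9 = 169/3
d10 = 28/3
d11 = -2
d12 = 920/3
endpoint = (43, 179/2)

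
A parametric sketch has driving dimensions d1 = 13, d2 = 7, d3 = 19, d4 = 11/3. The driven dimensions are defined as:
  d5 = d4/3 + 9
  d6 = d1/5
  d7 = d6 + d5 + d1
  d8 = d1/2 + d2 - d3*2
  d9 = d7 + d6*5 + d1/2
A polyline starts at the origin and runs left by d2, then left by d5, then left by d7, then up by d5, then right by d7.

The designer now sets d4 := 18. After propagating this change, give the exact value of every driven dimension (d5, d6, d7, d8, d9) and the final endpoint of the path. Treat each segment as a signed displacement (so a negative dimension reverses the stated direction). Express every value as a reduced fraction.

d5 = 15
d6 = 13/5
d7 = 153/5
d8 = -49/2
d9 = 501/10
endpoint = (-22, 15)

Apply edit: d4 := 18
  d5 = d4/3 + 9 = 15
  d6 = d1/5 = 13/5
  d7 = d6 + d5 + d1 = 153/5
  d8 = d1/2 + d2 - d3*2 = -49/2
  d9 = d7 + d6*5 + d1/2 = 501/10
Walk from origin (0, 0):
  seg 1: left by d2 = 7 → (-7, 0)
  seg 2: left by d5 = 15 → (-22, 0)
  seg 3: left by d7 = 153/5 → (-263/5, 0)
  seg 4: up by d5 = 15 → (-263/5, 15)
  seg 5: right by d7 = 153/5 → (-22, 15)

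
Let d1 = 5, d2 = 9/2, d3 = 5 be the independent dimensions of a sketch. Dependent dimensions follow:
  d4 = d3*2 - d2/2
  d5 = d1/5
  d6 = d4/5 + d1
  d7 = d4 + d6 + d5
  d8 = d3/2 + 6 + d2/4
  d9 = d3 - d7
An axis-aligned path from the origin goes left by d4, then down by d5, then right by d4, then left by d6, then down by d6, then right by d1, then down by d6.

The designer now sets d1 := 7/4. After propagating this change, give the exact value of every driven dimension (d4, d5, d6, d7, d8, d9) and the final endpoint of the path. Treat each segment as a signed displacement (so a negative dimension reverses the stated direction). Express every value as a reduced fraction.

Apply edit: d1 := 7/4
  d4 = d3*2 - d2/2 = 31/4
  d5 = d1/5 = 7/20
  d6 = d4/5 + d1 = 33/10
  d7 = d4 + d6 + d5 = 57/5
  d8 = d3/2 + 6 + d2/4 = 77/8
  d9 = d3 - d7 = -32/5
Walk from origin (0, 0):
  seg 1: left by d4 = 31/4 → (-31/4, 0)
  seg 2: down by d5 = 7/20 → (-31/4, -7/20)
  seg 3: right by d4 = 31/4 → (0, -7/20)
  seg 4: left by d6 = 33/10 → (-33/10, -7/20)
  seg 5: down by d6 = 33/10 → (-33/10, -73/20)
  seg 6: right by d1 = 7/4 → (-31/20, -73/20)
  seg 7: down by d6 = 33/10 → (-31/20, -139/20)

d4 = 31/4
d5 = 7/20
d6 = 33/10
d7 = 57/5
d8 = 77/8
d9 = -32/5
endpoint = (-31/20, -139/20)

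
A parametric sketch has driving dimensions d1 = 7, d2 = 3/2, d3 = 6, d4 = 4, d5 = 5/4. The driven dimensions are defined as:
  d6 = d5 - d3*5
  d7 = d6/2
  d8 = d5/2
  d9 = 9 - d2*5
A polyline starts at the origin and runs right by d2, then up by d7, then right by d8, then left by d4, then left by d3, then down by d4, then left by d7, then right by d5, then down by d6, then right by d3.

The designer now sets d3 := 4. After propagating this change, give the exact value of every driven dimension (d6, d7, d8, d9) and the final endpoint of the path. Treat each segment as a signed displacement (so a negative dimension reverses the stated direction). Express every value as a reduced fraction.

d6 = -75/4
d7 = -75/8
d8 = 5/8
d9 = 3/2
endpoint = (35/4, 43/8)

Apply edit: d3 := 4
  d6 = d5 - d3*5 = -75/4
  d7 = d6/2 = -75/8
  d8 = d5/2 = 5/8
  d9 = 9 - d2*5 = 3/2
Walk from origin (0, 0):
  seg 1: right by d2 = 3/2 → (3/2, 0)
  seg 2: up by d7 = -75/8 → (3/2, -75/8)
  seg 3: right by d8 = 5/8 → (17/8, -75/8)
  seg 4: left by d4 = 4 → (-15/8, -75/8)
  seg 5: left by d3 = 4 → (-47/8, -75/8)
  seg 6: down by d4 = 4 → (-47/8, -107/8)
  seg 7: left by d7 = -75/8 → (7/2, -107/8)
  seg 8: right by d5 = 5/4 → (19/4, -107/8)
  seg 9: down by d6 = -75/4 → (19/4, 43/8)
  seg 10: right by d3 = 4 → (35/4, 43/8)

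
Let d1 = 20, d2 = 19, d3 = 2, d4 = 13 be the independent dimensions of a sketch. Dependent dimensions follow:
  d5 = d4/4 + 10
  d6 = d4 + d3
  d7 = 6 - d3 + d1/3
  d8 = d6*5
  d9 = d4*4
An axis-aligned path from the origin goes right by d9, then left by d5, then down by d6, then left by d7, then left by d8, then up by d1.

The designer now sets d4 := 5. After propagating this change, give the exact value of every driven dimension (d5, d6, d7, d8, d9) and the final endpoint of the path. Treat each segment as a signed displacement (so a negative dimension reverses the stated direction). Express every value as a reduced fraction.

Apply edit: d4 := 5
  d5 = d4/4 + 10 = 45/4
  d6 = d4 + d3 = 7
  d7 = 6 - d3 + d1/3 = 32/3
  d8 = d6*5 = 35
  d9 = d4*4 = 20
Walk from origin (0, 0):
  seg 1: right by d9 = 20 → (20, 0)
  seg 2: left by d5 = 45/4 → (35/4, 0)
  seg 3: down by d6 = 7 → (35/4, -7)
  seg 4: left by d7 = 32/3 → (-23/12, -7)
  seg 5: left by d8 = 35 → (-443/12, -7)
  seg 6: up by d1 = 20 → (-443/12, 13)

d5 = 45/4
d6 = 7
d7 = 32/3
d8 = 35
d9 = 20
endpoint = (-443/12, 13)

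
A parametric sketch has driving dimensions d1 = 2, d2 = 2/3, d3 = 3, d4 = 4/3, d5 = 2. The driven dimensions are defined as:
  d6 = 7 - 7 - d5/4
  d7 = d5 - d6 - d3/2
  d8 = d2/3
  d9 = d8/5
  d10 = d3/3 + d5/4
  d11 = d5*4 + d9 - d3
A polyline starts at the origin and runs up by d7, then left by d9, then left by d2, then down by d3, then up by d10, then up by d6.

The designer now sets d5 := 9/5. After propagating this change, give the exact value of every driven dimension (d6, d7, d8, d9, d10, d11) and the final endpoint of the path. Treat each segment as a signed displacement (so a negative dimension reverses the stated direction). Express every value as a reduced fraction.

d6 = -9/20
d7 = 3/4
d8 = 2/9
d9 = 2/45
d10 = 29/20
d11 = 191/45
endpoint = (-32/45, -5/4)

Apply edit: d5 := 9/5
  d6 = 7 - 7 - d5/4 = -9/20
  d7 = d5 - d6 - d3/2 = 3/4
  d8 = d2/3 = 2/9
  d9 = d8/5 = 2/45
  d10 = d3/3 + d5/4 = 29/20
  d11 = d5*4 + d9 - d3 = 191/45
Walk from origin (0, 0):
  seg 1: up by d7 = 3/4 → (0, 3/4)
  seg 2: left by d9 = 2/45 → (-2/45, 3/4)
  seg 3: left by d2 = 2/3 → (-32/45, 3/4)
  seg 4: down by d3 = 3 → (-32/45, -9/4)
  seg 5: up by d10 = 29/20 → (-32/45, -4/5)
  seg 6: up by d6 = -9/20 → (-32/45, -5/4)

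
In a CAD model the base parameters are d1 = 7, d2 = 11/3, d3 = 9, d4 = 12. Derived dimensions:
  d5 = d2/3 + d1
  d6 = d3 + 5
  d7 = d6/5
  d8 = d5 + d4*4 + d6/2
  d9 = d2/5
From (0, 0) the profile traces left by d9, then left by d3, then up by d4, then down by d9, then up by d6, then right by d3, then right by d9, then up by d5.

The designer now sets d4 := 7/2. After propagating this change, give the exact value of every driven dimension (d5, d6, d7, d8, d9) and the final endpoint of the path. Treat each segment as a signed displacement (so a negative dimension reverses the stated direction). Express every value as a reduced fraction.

d5 = 74/9
d6 = 14
d7 = 14/5
d8 = 263/9
d9 = 11/15
endpoint = (0, 2249/90)

Apply edit: d4 := 7/2
  d5 = d2/3 + d1 = 74/9
  d6 = d3 + 5 = 14
  d7 = d6/5 = 14/5
  d8 = d5 + d4*4 + d6/2 = 263/9
  d9 = d2/5 = 11/15
Walk from origin (0, 0):
  seg 1: left by d9 = 11/15 → (-11/15, 0)
  seg 2: left by d3 = 9 → (-146/15, 0)
  seg 3: up by d4 = 7/2 → (-146/15, 7/2)
  seg 4: down by d9 = 11/15 → (-146/15, 83/30)
  seg 5: up by d6 = 14 → (-146/15, 503/30)
  seg 6: right by d3 = 9 → (-11/15, 503/30)
  seg 7: right by d9 = 11/15 → (0, 503/30)
  seg 8: up by d5 = 74/9 → (0, 2249/90)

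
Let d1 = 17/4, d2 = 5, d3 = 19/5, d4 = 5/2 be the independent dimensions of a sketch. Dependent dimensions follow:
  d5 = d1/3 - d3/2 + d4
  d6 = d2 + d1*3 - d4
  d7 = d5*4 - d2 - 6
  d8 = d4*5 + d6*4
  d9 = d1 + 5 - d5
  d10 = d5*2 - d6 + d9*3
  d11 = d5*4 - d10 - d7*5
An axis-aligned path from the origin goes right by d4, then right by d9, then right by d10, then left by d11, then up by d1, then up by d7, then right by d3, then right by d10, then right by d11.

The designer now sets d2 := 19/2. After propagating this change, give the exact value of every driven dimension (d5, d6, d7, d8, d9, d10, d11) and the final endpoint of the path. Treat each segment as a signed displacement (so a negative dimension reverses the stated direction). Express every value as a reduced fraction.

Apply edit: d2 := 19/2
  d5 = d1/3 - d3/2 + d4 = 121/60
  d6 = d2 + d1*3 - d4 = 79/4
  d7 = d5*4 - d2 - 6 = -223/30
  d8 = d4*5 + d6*4 = 183/2
  d9 = d1 + 5 - d5 = 217/30
  d10 = d5*2 - d6 + d9*3 = 359/60
  d11 = d5*4 - d10 - d7*5 = 157/4
Walk from origin (0, 0):
  seg 1: right by d4 = 5/2 → (5/2, 0)
  seg 2: right by d9 = 217/30 → (146/15, 0)
  seg 3: right by d10 = 359/60 → (943/60, 0)
  seg 4: left by d11 = 157/4 → (-353/15, 0)
  seg 5: up by d1 = 17/4 → (-353/15, 17/4)
  seg 6: up by d7 = -223/30 → (-353/15, -191/60)
  seg 7: right by d3 = 19/5 → (-296/15, -191/60)
  seg 8: right by d10 = 359/60 → (-55/4, -191/60)
  seg 9: right by d11 = 157/4 → (51/2, -191/60)

d5 = 121/60
d6 = 79/4
d7 = -223/30
d8 = 183/2
d9 = 217/30
d10 = 359/60
d11 = 157/4
endpoint = (51/2, -191/60)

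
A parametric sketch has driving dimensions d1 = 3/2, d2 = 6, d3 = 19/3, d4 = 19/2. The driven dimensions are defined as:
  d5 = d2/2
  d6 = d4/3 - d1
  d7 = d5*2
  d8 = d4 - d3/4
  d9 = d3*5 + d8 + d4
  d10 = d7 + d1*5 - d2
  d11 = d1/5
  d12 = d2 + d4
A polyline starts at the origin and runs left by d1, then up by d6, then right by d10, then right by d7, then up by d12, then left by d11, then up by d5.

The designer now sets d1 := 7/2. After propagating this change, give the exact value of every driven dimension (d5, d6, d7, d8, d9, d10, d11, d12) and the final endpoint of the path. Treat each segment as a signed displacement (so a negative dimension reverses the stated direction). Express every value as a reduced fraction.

d5 = 3
d6 = -1/3
d7 = 6
d8 = 95/12
d9 = 589/12
d10 = 35/2
d11 = 7/10
d12 = 31/2
endpoint = (193/10, 109/6)

Apply edit: d1 := 7/2
  d5 = d2/2 = 3
  d6 = d4/3 - d1 = -1/3
  d7 = d5*2 = 6
  d8 = d4 - d3/4 = 95/12
  d9 = d3*5 + d8 + d4 = 589/12
  d10 = d7 + d1*5 - d2 = 35/2
  d11 = d1/5 = 7/10
  d12 = d2 + d4 = 31/2
Walk from origin (0, 0):
  seg 1: left by d1 = 7/2 → (-7/2, 0)
  seg 2: up by d6 = -1/3 → (-7/2, -1/3)
  seg 3: right by d10 = 35/2 → (14, -1/3)
  seg 4: right by d7 = 6 → (20, -1/3)
  seg 5: up by d12 = 31/2 → (20, 91/6)
  seg 6: left by d11 = 7/10 → (193/10, 91/6)
  seg 7: up by d5 = 3 → (193/10, 109/6)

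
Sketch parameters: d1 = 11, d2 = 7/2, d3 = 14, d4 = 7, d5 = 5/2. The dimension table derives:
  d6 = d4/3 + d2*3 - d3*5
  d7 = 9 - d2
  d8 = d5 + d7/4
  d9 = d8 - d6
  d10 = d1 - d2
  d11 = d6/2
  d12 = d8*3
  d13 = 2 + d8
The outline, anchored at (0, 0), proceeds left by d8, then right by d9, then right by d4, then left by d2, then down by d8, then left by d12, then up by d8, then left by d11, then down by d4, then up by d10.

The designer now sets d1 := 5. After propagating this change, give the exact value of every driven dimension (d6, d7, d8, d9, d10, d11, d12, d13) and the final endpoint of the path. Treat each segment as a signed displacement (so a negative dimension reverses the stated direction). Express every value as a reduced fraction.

Apply edit: d1 := 5
  d6 = d4/3 + d2*3 - d3*5 = -343/6
  d7 = 9 - d2 = 11/2
  d8 = d5 + d7/4 = 31/8
  d9 = d8 - d6 = 1465/24
  d10 = d1 - d2 = 3/2
  d11 = d6/2 = -343/12
  d12 = d8*3 = 93/8
  d13 = 2 + d8 = 47/8
Walk from origin (0, 0):
  seg 1: left by d8 = 31/8 → (-31/8, 0)
  seg 2: right by d9 = 1465/24 → (343/6, 0)
  seg 3: right by d4 = 7 → (385/6, 0)
  seg 4: left by d2 = 7/2 → (182/3, 0)
  seg 5: down by d8 = 31/8 → (182/3, -31/8)
  seg 6: left by d12 = 93/8 → (1177/24, -31/8)
  seg 7: up by d8 = 31/8 → (1177/24, 0)
  seg 8: left by d11 = -343/12 → (621/8, 0)
  seg 9: down by d4 = 7 → (621/8, -7)
  seg 10: up by d10 = 3/2 → (621/8, -11/2)

d6 = -343/6
d7 = 11/2
d8 = 31/8
d9 = 1465/24
d10 = 3/2
d11 = -343/12
d12 = 93/8
d13 = 47/8
endpoint = (621/8, -11/2)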